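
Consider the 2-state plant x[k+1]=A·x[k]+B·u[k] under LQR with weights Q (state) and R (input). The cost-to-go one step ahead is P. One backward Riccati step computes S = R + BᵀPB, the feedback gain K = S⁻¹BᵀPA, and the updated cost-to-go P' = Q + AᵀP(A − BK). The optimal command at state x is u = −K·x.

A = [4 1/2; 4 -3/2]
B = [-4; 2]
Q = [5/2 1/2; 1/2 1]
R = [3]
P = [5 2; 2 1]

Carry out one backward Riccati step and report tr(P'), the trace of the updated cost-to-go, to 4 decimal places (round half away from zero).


23.1818

BᵀP = [-16.0000 -6.0000]
S = R + BᵀPB = [3] + [52.0000] = [55.0000]
BᵀPA = [-88.0000 1.0000]
K = S⁻¹·BᵀPA = [-1.6000 0.0182]
A−BK = [-2.4000 0.5727; 7.2000 -1.5364]
AᵀP(A−BK) = [19.2000 -2.4000; -2.4000 0.4818]
P' = Q + AᵀP(A−BK) = [21.7000 -1.9000; -1.9000 1.4818]
tr(P') = 23.1818


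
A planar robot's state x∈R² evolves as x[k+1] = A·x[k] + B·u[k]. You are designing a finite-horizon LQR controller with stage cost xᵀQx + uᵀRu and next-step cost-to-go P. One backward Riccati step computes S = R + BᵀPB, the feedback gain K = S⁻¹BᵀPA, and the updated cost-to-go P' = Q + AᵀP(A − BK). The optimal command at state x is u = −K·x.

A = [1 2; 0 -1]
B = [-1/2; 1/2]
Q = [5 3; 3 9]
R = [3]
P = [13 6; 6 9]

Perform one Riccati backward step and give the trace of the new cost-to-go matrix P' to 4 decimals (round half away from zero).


48.6364

BᵀP = [-3.5000 1.5000]
S = R + BᵀPB = [3] + [2.5000] = [5.5000]
BᵀPA = [-3.5000 -8.5000]
K = S⁻¹·BᵀPA = [-0.6364 -1.5455]
A−BK = [0.6818 1.2273; 0.3182 -0.2273]
AᵀP(A−BK) = [10.7727 14.5909; 14.5909 23.8636]
P' = Q + AᵀP(A−BK) = [15.7727 17.5909; 17.5909 32.8636]
tr(P') = 48.6364


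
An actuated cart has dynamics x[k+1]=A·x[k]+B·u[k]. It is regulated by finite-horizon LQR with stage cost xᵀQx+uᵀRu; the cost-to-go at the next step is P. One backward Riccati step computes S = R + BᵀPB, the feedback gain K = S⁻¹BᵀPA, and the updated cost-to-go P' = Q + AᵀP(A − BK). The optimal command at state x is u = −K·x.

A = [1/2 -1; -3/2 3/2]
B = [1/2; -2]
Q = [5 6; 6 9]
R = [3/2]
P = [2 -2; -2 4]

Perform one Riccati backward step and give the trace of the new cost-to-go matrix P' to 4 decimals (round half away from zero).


16.3068

BᵀP = [5.0000 -9.0000]
S = R + BᵀPB = [3/2] + [20.5000] = [22.0000]
BᵀPA = [16.0000 -18.5000]
K = S⁻¹·BᵀPA = [0.7273 -0.8409]
A−BK = [0.1364 -0.5795; -0.0455 -0.1818]
AᵀP(A−BK) = [0.8636 -1.0455; -1.0455 1.4432]
P' = Q + AᵀP(A−BK) = [5.8636 4.9545; 4.9545 10.4432]
tr(P') = 16.3068


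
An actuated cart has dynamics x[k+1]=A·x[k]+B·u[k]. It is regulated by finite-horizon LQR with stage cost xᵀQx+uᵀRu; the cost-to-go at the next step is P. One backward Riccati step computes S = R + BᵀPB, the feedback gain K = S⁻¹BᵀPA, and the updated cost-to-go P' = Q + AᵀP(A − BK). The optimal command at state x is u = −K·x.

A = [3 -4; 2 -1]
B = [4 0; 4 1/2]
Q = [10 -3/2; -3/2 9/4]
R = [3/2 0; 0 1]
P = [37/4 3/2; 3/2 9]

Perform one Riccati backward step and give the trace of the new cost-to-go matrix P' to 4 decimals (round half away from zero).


BᵀP = [43.0000 42.0000; 0.7500 4.5000]
S = R + BᵀPB = [3/2 0; 0 1] + [340.0000 21.0000; 21.0000 2.2500] = [341.5000 21.0000; 21.0000 3.2500]
BᵀPA = [213.0000 -214.0000; 11.2500 -7.5000]
K = S⁻¹·BᵀPA = [0.6817 -0.8043; -0.9436 2.8896]
A−BK = [0.2730 -0.7827; -0.2552 0.7726]
AᵀP(A−BK) = [2.6541 -6.6840; -6.6840 18.5438]
P' = Q + AᵀP(A−BK) = [12.6541 -8.1840; -8.1840 20.7938]
tr(P') = 33.4479

33.4479


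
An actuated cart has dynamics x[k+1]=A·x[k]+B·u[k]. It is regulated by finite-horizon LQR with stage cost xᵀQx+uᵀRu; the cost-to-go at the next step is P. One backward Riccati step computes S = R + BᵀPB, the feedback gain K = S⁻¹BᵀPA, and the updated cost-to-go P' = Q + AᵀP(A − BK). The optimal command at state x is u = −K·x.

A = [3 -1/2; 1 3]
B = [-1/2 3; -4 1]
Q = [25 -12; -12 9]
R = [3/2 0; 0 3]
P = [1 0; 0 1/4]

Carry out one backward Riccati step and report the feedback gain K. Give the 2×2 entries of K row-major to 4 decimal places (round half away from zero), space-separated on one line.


BᵀP = [-0.5000 -1.0000; 3.0000 0.2500]
S = R + BᵀPB = [3/2 0; 0 3] + [4.2500 -2.5000; -2.5000 9.2500] = [5.7500 -2.5000; -2.5000 12.2500]
BᵀPA = [-2.5000 -2.7500; 9.2500 -0.7500]
K = S⁻¹·BᵀPA = [-0.1168 -0.5540; 0.7313 -0.1743]
A−BK = [0.7478 -0.2541; -0.1986 0.9581]
AᵀP(A−BK) = [2.1938 -0.5229; -0.5229 0.8457]
P' = Q + AᵀP(A−BK) = [27.1938 -12.5229; -12.5229 9.8457]
tr(P') = 37.0394

-0.1168 -0.5540 0.7313 -0.1743


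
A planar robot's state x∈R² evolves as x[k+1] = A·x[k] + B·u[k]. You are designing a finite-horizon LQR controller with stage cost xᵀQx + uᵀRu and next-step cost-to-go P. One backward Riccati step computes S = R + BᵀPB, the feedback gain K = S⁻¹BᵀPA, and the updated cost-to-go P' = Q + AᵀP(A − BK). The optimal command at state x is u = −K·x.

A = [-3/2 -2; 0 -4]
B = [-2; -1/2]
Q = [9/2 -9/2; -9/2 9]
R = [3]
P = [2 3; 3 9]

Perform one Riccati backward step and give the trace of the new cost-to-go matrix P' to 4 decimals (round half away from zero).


68.5422

BᵀP = [-5.5000 -10.5000]
S = R + BᵀPB = [3] + [16.2500] = [19.2500]
BᵀPA = [8.2500 53.0000]
K = S⁻¹·BᵀPA = [0.4286 2.7532]
A−BK = [-0.6429 3.5065; 0.2143 -2.6234]
AᵀP(A−BK) = [0.9643 1.2857; 1.2857 54.0779]
P' = Q + AᵀP(A−BK) = [5.4643 -3.2143; -3.2143 63.0779]
tr(P') = 68.5422


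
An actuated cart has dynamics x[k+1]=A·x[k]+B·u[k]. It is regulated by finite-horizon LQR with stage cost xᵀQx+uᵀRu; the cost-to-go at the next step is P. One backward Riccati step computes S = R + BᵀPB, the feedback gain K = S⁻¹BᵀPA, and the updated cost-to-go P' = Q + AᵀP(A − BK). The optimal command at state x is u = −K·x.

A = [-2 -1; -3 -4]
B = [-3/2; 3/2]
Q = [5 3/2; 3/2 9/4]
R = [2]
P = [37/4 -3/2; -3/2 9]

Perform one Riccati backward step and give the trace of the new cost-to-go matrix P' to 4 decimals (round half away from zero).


199.8723

BᵀP = [-16.1250 15.7500]
S = R + BᵀPB = [2] + [47.8125] = [49.8125]
BᵀPA = [-15.0000 -46.8750]
K = S⁻¹·BᵀPA = [-0.3011 -0.9410]
A−BK = [-2.4517 -2.4115; -2.5483 -2.5885]
AᵀP(A−BK) = [95.4831 95.8846; 95.8846 97.1393]
P' = Q + AᵀP(A−BK) = [100.4831 97.3846; 97.3846 99.3893]
tr(P') = 199.8723


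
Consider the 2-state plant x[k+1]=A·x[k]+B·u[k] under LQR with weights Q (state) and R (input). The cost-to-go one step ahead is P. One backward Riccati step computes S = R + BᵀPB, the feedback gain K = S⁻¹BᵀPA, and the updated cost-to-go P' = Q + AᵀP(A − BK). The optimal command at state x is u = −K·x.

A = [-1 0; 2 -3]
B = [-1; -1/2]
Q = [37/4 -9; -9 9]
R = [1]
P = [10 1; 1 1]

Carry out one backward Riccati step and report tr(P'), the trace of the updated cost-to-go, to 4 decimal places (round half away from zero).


31.0051

BᵀP = [-10.5000 -1.5000]
S = R + BᵀPB = [1] + [11.2500] = [12.2500]
BᵀPA = [7.5000 4.5000]
K = S⁻¹·BᵀPA = [0.6122 0.3673]
A−BK = [-0.3878 0.3673; 2.3061 -2.8163]
AᵀP(A−BK) = [5.4082 -5.7551; -5.7551 7.3469]
P' = Q + AᵀP(A−BK) = [14.6582 -14.7551; -14.7551 16.3469]
tr(P') = 31.0051


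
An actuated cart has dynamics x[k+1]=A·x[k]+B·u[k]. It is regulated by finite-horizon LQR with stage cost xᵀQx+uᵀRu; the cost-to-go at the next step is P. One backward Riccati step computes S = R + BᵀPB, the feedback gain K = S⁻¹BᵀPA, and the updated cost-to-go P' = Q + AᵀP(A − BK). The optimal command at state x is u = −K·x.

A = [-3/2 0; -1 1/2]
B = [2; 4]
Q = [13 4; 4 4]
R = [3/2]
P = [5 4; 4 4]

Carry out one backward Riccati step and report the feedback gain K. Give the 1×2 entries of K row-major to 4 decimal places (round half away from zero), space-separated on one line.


-0.4214 0.0803

BᵀP = [26.0000 24.0000]
S = R + BᵀPB = [3/2] + [148.0000] = [149.5000]
BᵀPA = [-63.0000 12.0000]
K = S⁻¹·BᵀPA = [-0.4214 0.0803]
A−BK = [-0.6572 -0.1605; 0.6856 0.1789]
AᵀP(A−BK) = [0.7015 0.0569; 0.0569 0.0368]
P' = Q + AᵀP(A−BK) = [13.7015 4.0569; 4.0569 4.0368]
tr(P') = 17.7383


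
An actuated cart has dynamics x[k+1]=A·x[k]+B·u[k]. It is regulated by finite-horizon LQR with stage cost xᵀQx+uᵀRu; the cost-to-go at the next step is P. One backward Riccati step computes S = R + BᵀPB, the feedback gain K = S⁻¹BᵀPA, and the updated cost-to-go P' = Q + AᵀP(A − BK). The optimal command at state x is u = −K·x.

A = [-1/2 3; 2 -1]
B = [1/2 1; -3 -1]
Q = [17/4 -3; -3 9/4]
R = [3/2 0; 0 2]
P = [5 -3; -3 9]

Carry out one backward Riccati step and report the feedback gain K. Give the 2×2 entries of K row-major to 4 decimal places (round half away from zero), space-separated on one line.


-0.5914 -0.1226 -0.1975 1.8593

BᵀP = [11.5000 -28.5000; 8.0000 -12.0000]
S = R + BᵀPB = [3/2 0; 0 2] + [91.2500 40.0000; 40.0000 20.0000] = [92.7500 40.0000; 40.0000 22.0000]
BᵀPA = [-62.7500 63.0000; -28.0000 36.0000]
K = S⁻¹·BᵀPA = [-0.5914 -0.1226; -0.1975 1.8593]
A−BK = [-0.0068 1.2020; 0.0284 0.4915]
AᵀP(A−BK) = [0.6112 -0.6334; -0.6334 12.7900]
P' = Q + AᵀP(A−BK) = [4.8612 -3.6334; -3.6334 15.0400]
tr(P') = 19.9012


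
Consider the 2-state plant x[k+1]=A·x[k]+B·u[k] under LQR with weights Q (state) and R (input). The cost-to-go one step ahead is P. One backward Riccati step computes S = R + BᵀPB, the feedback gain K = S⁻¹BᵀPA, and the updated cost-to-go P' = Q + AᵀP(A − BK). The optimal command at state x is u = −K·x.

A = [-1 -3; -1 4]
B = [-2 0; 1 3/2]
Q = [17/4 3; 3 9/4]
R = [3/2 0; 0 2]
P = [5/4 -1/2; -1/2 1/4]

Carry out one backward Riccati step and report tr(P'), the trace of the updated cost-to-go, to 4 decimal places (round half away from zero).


BᵀP = [-3.0000 1.2500; -0.7500 0.3750]
S = R + BᵀPB = [3/2 0; 0 2] + [7.2500 1.8750; 1.8750 0.5625] = [8.7500 1.8750; 1.8750 2.5625]
BᵀPA = [1.7500 14.0000; 0.3750 3.7500]
K = S⁻¹·BᵀPA = [0.2000 1.5256; 0.0000 0.3471]
A−BK = [-0.6000 0.0512; -1.2000 1.9537]
AᵀP(A−BK) = [0.1500 0.4500; 0.4500 4.5897]
P' = Q + AᵀP(A−BK) = [4.4000 3.4500; 3.4500 6.8397]
tr(P') = 11.2397

11.2397


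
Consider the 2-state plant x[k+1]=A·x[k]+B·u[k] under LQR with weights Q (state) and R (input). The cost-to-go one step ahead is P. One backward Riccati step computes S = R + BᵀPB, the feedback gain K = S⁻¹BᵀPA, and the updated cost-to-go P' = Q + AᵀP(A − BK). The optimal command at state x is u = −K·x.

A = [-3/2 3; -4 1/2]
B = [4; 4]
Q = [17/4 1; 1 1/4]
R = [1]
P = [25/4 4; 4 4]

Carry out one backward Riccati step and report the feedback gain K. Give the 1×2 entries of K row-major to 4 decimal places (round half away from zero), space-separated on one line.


BᵀP = [41.0000 32.0000]
S = R + BᵀPB = [1] + [292.0000] = [293.0000]
BᵀPA = [-189.5000 139.0000]
K = S⁻¹·BᵀPA = [-0.6468 0.4744]
A−BK = [1.0870 1.1024; -1.4130 -1.3976]
AᵀP(A−BK) = [3.5019 2.7743; 2.7743 3.3080]
P' = Q + AᵀP(A−BK) = [7.7519 3.7743; 3.7743 3.5580]
tr(P') = 11.3099

-0.6468 0.4744


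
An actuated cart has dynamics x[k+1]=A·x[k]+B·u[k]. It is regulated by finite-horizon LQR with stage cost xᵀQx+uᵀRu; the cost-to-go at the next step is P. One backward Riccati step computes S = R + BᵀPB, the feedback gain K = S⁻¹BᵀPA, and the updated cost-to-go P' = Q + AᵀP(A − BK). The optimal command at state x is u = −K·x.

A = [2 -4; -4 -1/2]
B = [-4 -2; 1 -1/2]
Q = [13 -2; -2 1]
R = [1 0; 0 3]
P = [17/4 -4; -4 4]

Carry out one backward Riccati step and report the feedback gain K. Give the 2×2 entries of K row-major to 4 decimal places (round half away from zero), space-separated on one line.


BᵀP = [-21.0000 20.0000; -6.5000 6.0000]
S = R + BᵀPB = [1 0; 0 3] + [104.0000 32.0000; 32.0000 10.0000] = [105.0000 32.0000; 32.0000 13.0000]
BᵀPA = [-122.0000 74.0000; -37.0000 23.0000]
K = S⁻¹·BᵀPA = [-1.1789 0.6628; 0.0557 0.1378]
A−BK = [-2.6041 -1.0733; -2.7933 -1.0938]
AᵀP(A−BK) = [3.2375 -0.0440; -0.0440 0.7859]
P' = Q + AᵀP(A−BK) = [16.2375 -2.0440; -2.0440 1.7859]
tr(P') = 18.0235

-1.1789 0.6628 0.0557 0.1378


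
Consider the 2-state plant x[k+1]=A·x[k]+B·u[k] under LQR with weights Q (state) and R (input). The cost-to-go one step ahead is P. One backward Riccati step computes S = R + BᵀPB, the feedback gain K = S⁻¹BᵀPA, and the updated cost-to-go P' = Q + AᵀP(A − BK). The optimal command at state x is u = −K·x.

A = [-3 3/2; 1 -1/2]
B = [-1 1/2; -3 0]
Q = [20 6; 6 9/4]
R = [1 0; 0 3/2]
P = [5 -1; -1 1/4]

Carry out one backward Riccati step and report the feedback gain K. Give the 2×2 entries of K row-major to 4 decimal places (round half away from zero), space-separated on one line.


1.7711 -0.8855 -2.2651 1.1325

BᵀP = [-2.0000 0.2500; 2.5000 -0.5000]
S = R + BᵀPB = [1 0; 0 3/2] + [1.2500 -1.0000; -1.0000 1.2500] = [2.2500 -1.0000; -1.0000 2.7500]
BᵀPA = [6.2500 -3.1250; -8.0000 4.0000]
K = S⁻¹·BᵀPA = [1.7711 -0.8855; -2.2651 1.1325]
A−BK = [-0.0964 0.0482; 6.3133 -3.1566]
AᵀP(A−BK) = [22.0602 -11.0301; -11.0301 5.5151]
P' = Q + AᵀP(A−BK) = [42.0602 -5.0301; -5.0301 7.7651]
tr(P') = 49.8253


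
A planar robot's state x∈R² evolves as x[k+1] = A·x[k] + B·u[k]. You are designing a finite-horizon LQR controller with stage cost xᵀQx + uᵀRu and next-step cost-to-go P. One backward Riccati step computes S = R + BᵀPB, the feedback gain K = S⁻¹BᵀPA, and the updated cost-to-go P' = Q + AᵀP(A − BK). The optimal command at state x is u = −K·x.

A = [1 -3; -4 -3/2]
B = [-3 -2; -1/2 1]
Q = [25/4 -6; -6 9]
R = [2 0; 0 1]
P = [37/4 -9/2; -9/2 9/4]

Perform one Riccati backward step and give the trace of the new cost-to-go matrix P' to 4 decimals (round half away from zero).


17.5313

BᵀP = [-25.5000 12.3750; -23.0000 11.2500]
S = R + BᵀPB = [2 0; 0 1] + [70.3125 63.3750; 63.3750 57.2500] = [72.3125 63.3750; 63.3750 58.2500]
BᵀPA = [-75.0000 57.9375; -68.0000 52.1250]
K = S⁻¹·BᵀPA = [-0.3026 0.3648; -0.8382 0.4979]
A−BK = [-1.5841 -0.9097; -3.3131 -1.8155]
AᵀP(A−BK) = [1.5602 -0.2791; -0.2791 0.7210]
P' = Q + AᵀP(A−BK) = [7.8102 -6.2791; -6.2791 9.7210]
tr(P') = 17.5313


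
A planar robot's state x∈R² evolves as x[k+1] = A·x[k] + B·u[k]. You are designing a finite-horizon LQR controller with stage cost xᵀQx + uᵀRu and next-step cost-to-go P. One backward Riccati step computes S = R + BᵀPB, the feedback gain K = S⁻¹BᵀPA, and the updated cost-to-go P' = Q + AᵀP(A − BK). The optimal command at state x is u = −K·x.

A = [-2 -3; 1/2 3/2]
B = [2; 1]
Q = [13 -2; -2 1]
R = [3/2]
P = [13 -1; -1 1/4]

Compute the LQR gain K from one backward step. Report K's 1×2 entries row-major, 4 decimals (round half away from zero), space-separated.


-1.0226 -1.5603

BᵀP = [25.0000 -1.7500]
S = R + BᵀPB = [3/2] + [48.2500] = [49.7500]
BᵀPA = [-50.8750 -77.6250]
K = S⁻¹·BᵀPA = [-1.0226 -1.5603]
A−BK = [0.0452 0.1206; 1.5226 3.0603]
AᵀP(A−BK) = [2.0371 3.3072; 3.3072 5.4441]
P' = Q + AᵀP(A−BK) = [15.0371 1.3072; 1.3072 6.4441]
tr(P') = 21.4812


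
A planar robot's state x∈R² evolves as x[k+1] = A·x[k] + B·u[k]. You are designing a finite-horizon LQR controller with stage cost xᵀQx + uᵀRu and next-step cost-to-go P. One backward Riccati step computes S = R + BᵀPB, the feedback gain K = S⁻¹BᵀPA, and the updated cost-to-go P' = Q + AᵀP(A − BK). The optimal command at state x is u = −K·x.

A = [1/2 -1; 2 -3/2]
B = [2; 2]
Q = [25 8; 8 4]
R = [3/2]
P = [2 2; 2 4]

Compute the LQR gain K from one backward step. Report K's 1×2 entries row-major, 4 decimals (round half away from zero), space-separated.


BᵀP = [8.0000 12.0000]
S = R + BᵀPB = [3/2] + [40.0000] = [41.5000]
BᵀPA = [28.0000 -26.0000]
K = S⁻¹·BᵀPA = [0.6747 -0.6265]
A−BK = [-0.8494 0.2530; 0.6506 -0.2470]
AᵀP(A−BK) = [1.6084 -0.9578; -0.9578 0.7108]
P' = Q + AᵀP(A−BK) = [26.6084 7.0422; 7.0422 4.7108]
tr(P') = 31.3193

0.6747 -0.6265


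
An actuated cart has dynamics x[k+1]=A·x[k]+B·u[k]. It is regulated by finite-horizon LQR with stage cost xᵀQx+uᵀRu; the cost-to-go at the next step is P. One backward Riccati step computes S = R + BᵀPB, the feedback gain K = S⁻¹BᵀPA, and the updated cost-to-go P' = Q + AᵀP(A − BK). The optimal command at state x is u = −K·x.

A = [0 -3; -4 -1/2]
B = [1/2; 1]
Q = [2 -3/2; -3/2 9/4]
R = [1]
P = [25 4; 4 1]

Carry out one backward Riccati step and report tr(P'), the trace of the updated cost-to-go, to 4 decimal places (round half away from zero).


BᵀP = [16.5000 3.0000]
S = R + BᵀPB = [1] + [11.2500] = [12.2500]
BᵀPA = [-12.0000 -51.0000]
K = S⁻¹·BᵀPA = [-0.9796 -4.1633]
A−BK = [0.4898 -0.9184; -3.0204 3.6633]
AᵀP(A−BK) = [4.2449 0.0408; 0.0408 24.9235]
P' = Q + AᵀP(A−BK) = [6.2449 -1.4592; -1.4592 27.1735]
tr(P') = 33.4184

33.4184


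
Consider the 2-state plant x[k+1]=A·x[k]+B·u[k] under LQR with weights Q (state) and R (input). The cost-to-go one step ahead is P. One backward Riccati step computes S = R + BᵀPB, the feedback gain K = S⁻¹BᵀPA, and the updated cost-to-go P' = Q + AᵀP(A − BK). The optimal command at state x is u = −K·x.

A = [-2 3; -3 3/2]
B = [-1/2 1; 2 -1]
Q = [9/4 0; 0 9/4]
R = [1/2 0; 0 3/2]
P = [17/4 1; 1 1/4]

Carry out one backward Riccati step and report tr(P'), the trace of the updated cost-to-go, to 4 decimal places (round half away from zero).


34.8523

BᵀP = [-0.1250 0.0000; 3.2500 0.7500]
S = R + BᵀPB = [1/2 0; 0 3/2] + [0.0625 -0.1250; -0.1250 2.5000] = [0.5625 -0.1250; -0.1250 4.0000]
BᵀPA = [0.2500 -0.3750; -8.7500 10.8750]
K = S⁻¹·BᵀPA = [-0.0420 -0.0629; -2.1888 2.7168]
A−BK = [0.1678 0.2517; -5.1049 4.3427]
AᵀP(A−BK) = [12.1084 -14.8374; -14.8374 18.2439]
P' = Q + AᵀP(A−BK) = [14.3584 -14.8374; -14.8374 20.4939]
tr(P') = 34.8523


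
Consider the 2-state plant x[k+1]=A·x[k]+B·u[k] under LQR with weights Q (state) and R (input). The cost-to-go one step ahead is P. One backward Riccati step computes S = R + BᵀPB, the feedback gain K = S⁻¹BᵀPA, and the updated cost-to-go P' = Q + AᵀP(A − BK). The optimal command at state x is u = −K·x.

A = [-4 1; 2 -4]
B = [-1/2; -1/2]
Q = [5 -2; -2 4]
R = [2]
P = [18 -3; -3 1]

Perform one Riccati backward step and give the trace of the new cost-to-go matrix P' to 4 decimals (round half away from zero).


186.7619

BᵀP = [-7.5000 1.0000]
S = R + BᵀPB = [2] + [3.2500] = [5.2500]
BᵀPA = [32.0000 -11.5000]
K = S⁻¹·BᵀPA = [6.0952 -2.1905]
A−BK = [-0.9524 -0.0952; 5.0476 -5.0952]
AᵀP(A−BK) = [144.9524 -63.9048; -63.9048 32.8095]
P' = Q + AᵀP(A−BK) = [149.9524 -65.9048; -65.9048 36.8095]
tr(P') = 186.7619


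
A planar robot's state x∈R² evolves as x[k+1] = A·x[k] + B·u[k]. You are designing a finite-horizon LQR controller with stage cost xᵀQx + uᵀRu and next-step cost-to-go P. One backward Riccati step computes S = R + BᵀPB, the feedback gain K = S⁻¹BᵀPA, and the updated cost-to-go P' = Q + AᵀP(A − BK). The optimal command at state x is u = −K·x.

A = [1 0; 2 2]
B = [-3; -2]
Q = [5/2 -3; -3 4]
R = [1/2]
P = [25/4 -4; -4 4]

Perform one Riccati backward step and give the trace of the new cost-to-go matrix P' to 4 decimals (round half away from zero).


BᵀP = [-10.7500 4.0000]
S = R + BᵀPB = [1/2] + [24.2500] = [24.7500]
BᵀPA = [-2.7500 8.0000]
K = S⁻¹·BᵀPA = [-0.1111 0.3232]
A−BK = [0.6667 0.9697; 1.7778 2.6465]
AᵀP(A−BK) = [5.9444 8.8889; 8.8889 13.4141]
P' = Q + AᵀP(A−BK) = [8.4444 5.8889; 5.8889 17.4141]
tr(P') = 25.8586

25.8586


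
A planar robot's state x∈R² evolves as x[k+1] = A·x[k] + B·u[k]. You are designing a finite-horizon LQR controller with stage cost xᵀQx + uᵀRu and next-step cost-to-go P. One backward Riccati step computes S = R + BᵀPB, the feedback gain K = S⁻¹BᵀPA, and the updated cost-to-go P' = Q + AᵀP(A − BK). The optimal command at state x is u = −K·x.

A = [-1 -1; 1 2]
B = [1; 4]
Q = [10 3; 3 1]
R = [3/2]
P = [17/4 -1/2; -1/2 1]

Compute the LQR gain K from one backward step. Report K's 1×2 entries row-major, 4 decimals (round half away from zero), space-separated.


0.0704 0.2676

BᵀP = [2.2500 3.5000]
S = R + BᵀPB = [3/2] + [16.2500] = [17.7500]
BᵀPA = [1.2500 4.7500]
K = S⁻¹·BᵀPA = [0.0704 0.2676]
A−BK = [-1.0704 -1.2676; 0.7183 0.9296]
AᵀP(A−BK) = [6.1620 7.4155; 7.4155 8.9789]
P' = Q + AᵀP(A−BK) = [16.1620 10.4155; 10.4155 9.9789]
tr(P') = 26.1408


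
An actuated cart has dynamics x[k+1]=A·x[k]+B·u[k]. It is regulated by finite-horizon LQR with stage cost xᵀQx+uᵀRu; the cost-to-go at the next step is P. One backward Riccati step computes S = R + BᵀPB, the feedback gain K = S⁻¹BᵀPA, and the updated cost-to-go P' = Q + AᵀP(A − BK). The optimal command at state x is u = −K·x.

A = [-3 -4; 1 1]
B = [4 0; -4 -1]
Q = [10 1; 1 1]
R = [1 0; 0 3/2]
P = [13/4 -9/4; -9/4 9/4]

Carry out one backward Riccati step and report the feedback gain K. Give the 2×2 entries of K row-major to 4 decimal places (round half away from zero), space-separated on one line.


-0.5469 -0.6971 0.2252 0.3458

BᵀP = [22.0000 -18.0000; 2.2500 -2.2500]
S = R + BᵀPB = [1 0; 0 3/2] + [160.0000 18.0000; 18.0000 2.2500] = [161.0000 18.0000; 18.0000 3.7500]
BᵀPA = [-84.0000 -106.0000; -9.0000 -11.2500]
K = S⁻¹·BᵀPA = [-0.5469 -0.6971; 0.2252 0.3458]
A−BK = [-0.8123 -1.2118; -0.9625 -1.4424]
AᵀP(A−BK) = [1.0858 1.5603; 1.5603 2.2534]
P' = Q + AᵀP(A−BK) = [11.0858 2.5603; 2.5603 3.2534]
tr(P') = 14.3391


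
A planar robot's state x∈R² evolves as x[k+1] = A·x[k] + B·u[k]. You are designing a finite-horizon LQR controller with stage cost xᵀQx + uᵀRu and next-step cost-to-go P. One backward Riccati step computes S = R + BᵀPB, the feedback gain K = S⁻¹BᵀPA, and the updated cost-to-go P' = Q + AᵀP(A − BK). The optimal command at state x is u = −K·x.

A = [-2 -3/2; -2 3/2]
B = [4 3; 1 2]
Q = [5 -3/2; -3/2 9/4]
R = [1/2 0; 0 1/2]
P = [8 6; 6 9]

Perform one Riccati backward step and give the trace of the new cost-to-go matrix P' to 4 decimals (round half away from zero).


9.8146

BᵀP = [38.0000 33.0000; 36.0000 36.0000]
S = R + BᵀPB = [1/2 0; 0 1/2] + [185.0000 180.0000; 180.0000 180.0000] = [185.5000 180.0000; 180.0000 180.5000]
BᵀPA = [-142.0000 -7.5000; -144.0000 0.0000]
K = S⁻¹·BᵀPA = [0.2669 -1.2503; -1.0640 1.2468]
A−BK = [0.1242 -0.2393; -0.1390 0.2566]
AᵀP(A−BK) = [0.6918 -0.9982; -0.9982 1.8728]
P' = Q + AᵀP(A−BK) = [5.6918 -2.4982; -2.4982 4.1228]
tr(P') = 9.8146


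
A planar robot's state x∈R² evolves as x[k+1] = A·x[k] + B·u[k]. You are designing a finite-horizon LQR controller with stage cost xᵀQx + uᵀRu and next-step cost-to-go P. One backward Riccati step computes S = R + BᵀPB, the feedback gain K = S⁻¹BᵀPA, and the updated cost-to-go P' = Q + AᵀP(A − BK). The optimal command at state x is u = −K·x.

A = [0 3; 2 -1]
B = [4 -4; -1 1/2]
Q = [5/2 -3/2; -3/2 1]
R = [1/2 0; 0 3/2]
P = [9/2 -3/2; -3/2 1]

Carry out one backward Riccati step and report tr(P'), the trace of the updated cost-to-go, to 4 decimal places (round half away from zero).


5.4236

BᵀP = [19.5000 -7.0000; -18.7500 6.5000]
S = R + BᵀPB = [1/2 0; 0 3/2] + [85.0000 -81.5000; -81.5000 78.2500] = [85.5000 -81.5000; -81.5000 79.7500]
BᵀPA = [-14.0000 65.5000; 13.0000 -62.7500]
K = S⁻¹·BᵀPA = [-0.3232 0.6208; -0.1673 -0.1524]
A−BK = [0.6237 -0.0928; 1.7605 -0.3030]
AᵀP(A−BK) = [1.6499 -0.3274; -0.3274 0.2737]
P' = Q + AᵀP(A−BK) = [4.1499 -1.8274; -1.8274 1.2737]
tr(P') = 5.4236


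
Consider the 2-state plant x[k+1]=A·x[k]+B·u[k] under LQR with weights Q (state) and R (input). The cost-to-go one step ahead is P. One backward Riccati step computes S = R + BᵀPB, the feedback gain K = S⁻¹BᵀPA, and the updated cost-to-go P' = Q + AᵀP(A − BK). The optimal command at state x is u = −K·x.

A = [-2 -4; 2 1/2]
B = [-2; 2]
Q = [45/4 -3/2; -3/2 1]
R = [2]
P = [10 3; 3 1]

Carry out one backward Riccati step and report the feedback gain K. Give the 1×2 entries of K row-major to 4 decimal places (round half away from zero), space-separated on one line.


0.9091 2.4545

BᵀP = [-14.0000 -4.0000]
S = R + BᵀPB = [2] + [20.0000] = [22.0000]
BᵀPA = [20.0000 54.0000]
K = S⁻¹·BᵀPA = [0.9091 2.4545]
A−BK = [-0.1818 0.9091; 0.1818 -4.4091]
AᵀP(A−BK) = [1.8182 4.9091; 4.9091 15.7045]
P' = Q + AᵀP(A−BK) = [13.0682 3.4091; 3.4091 16.7045]
tr(P') = 29.7727


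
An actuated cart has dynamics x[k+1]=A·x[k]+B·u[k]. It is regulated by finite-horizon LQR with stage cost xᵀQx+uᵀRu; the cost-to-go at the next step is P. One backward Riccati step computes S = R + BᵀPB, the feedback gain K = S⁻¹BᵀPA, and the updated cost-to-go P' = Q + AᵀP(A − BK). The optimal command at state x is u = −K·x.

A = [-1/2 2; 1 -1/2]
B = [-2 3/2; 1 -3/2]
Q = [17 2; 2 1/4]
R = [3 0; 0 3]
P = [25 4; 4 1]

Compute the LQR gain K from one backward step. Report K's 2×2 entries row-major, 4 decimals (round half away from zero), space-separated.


BᵀP = [-46.0000 -7.0000; 31.5000 4.5000]
S = R + BᵀPB = [3 0; 0 3] + [85.0000 -58.5000; -58.5000 40.5000] = [88.0000 -58.5000; -58.5000 43.5000]
BᵀPA = [16.0000 -88.5000; -11.2500 60.7500]
K = S⁻¹·BᵀPA = [0.0933 -0.7292; -0.1331 0.4159]
A−BK = [-0.1137 -0.0823; 0.7070 0.8530]
AᵀP(A−BK) = [0.2592 -0.1539; -0.1539 2.4496]
P' = Q + AᵀP(A−BK) = [17.2592 1.8461; 1.8461 2.6996]
tr(P') = 19.9589

0.0933 -0.7292 -0.1331 0.4159


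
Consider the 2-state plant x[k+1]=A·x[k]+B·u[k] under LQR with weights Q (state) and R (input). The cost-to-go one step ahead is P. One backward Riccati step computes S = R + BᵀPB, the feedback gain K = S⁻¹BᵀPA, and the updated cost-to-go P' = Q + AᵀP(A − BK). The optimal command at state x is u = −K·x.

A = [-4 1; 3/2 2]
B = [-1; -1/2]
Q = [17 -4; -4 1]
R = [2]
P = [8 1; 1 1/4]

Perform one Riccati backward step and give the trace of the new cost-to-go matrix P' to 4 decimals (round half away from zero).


42.7345

BᵀP = [-8.5000 -1.1250]
S = R + BᵀPB = [2] + [9.0625] = [11.0625]
BᵀPA = [32.3125 -10.7500]
K = S⁻¹·BᵀPA = [2.9209 -0.9718]
A−BK = [-1.0791 0.0282; 2.9605 1.5141]
AᵀP(A−BK) = [22.1808 -6.3503; -6.3503 2.5537]
P' = Q + AᵀP(A−BK) = [39.1808 -10.3503; -10.3503 3.5537]
tr(P') = 42.7345


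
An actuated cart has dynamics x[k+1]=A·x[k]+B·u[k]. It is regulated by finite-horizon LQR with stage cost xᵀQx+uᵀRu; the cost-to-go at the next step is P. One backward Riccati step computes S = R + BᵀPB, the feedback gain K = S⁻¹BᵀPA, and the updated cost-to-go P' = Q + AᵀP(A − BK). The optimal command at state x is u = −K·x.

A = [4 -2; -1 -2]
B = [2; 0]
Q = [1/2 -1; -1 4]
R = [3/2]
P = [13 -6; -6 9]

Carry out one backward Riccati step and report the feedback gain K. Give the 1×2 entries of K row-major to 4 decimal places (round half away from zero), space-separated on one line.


BᵀP = [26.0000 -12.0000]
S = R + BᵀPB = [3/2] + [52.0000] = [53.5000]
BᵀPA = [116.0000 -28.0000]
K = S⁻¹·BᵀPA = [2.1682 -0.5234]
A−BK = [-0.3364 -0.9533; -1.0000 -2.0000]
AᵀP(A−BK) = [13.4860 10.7103; 10.7103 25.3458]
P' = Q + AᵀP(A−BK) = [13.9860 9.7103; 9.7103 29.3458]
tr(P') = 43.3318

2.1682 -0.5234


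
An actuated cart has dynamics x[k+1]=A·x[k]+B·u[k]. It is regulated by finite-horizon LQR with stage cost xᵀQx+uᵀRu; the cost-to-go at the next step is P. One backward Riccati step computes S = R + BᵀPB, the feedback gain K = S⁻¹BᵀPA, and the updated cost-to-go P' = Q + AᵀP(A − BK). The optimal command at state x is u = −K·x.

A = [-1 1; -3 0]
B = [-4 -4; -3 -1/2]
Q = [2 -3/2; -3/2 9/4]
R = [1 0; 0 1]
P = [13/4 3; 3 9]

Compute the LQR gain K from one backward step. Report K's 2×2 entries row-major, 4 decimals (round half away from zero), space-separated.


1.0742 0.0345 -0.7655 -0.2708

BᵀP = [-22.0000 -39.0000; -14.5000 -16.5000]
S = R + BᵀPB = [1 0; 0 1] + [205.0000 107.5000; 107.5000 66.2500] = [206.0000 107.5000; 107.5000 67.2500]
BᵀPA = [139.0000 -22.0000; 64.0000 -14.5000]
K = S⁻¹·BᵀPA = [1.0742 0.0345; -0.7655 -0.2708]
A−BK = [0.2350 0.0550; -0.1601 -0.0319]
AᵀP(A−BK) = [1.9243 0.2834; 0.2834 0.0830]
P' = Q + AᵀP(A−BK) = [3.9243 -1.2166; -1.2166 2.3330]
tr(P') = 6.2572


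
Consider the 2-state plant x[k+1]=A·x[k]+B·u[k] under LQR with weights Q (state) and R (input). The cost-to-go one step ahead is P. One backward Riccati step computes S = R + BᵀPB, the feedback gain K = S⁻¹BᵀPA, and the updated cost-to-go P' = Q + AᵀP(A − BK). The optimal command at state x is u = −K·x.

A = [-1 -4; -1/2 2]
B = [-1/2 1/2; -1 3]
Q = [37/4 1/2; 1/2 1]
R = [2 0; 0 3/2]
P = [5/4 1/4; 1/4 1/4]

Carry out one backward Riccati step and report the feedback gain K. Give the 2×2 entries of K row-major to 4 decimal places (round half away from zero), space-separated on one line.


BᵀP = [-0.8750 -0.3750; 1.3750 0.8750]
S = R + BᵀPB = [2 0; 0 3/2] + [0.8125 -1.5625; -1.5625 3.3125] = [2.8125 -1.5625; -1.5625 4.8125]
BᵀPA = [1.0625 2.7500; -1.8125 -3.7500]
K = S⁻¹·BᵀPA = [0.2056 0.6648; -0.3099 -0.5634]
A−BK = [-0.7423 -3.3859; 0.6352 4.3549]
AᵀP(A−BK) = [0.7824 3.0225; 3.0225 13.0592]
P' = Q + AᵀP(A−BK) = [10.0324 3.5225; 3.5225 14.0592]
tr(P') = 24.0915

0.2056 0.6648 -0.3099 -0.5634


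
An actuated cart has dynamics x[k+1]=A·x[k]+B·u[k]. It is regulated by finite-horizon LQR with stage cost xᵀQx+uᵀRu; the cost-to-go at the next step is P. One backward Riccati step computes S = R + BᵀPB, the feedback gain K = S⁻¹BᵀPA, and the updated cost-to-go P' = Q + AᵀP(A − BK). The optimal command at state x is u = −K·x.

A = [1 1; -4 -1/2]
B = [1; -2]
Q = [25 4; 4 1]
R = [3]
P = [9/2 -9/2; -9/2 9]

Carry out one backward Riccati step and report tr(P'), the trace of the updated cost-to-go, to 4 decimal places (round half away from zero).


37.6067

BᵀP = [13.5000 -22.5000]
S = R + BᵀPB = [3] + [58.5000] = [61.5000]
BᵀPA = [103.5000 24.7500]
K = S⁻¹·BᵀPA = [1.6829 0.4024]
A−BK = [-0.6829 0.5976; -0.6341 0.3049]
AᵀP(A−BK) = [10.3171 1.0976; 1.0976 1.2896]
P' = Q + AᵀP(A−BK) = [35.3171 5.0976; 5.0976 2.2896]
tr(P') = 37.6067


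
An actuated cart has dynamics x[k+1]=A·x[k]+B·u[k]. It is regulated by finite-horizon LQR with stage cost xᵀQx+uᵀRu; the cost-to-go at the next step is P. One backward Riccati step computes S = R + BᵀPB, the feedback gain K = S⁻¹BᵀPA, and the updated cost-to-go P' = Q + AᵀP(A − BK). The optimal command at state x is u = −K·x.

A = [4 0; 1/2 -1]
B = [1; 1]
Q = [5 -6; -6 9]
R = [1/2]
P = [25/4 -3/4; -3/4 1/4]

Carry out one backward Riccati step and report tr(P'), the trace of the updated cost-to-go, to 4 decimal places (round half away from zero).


BᵀP = [5.5000 -0.5000]
S = R + BᵀPB = [1/2] + [5.0000] = [5.5000]
BᵀPA = [21.7500 0.5000]
K = S⁻¹·BᵀPA = [3.9545 0.0909]
A−BK = [0.0455 -0.0909; -3.4545 -1.0909]
AᵀP(A−BK) = [11.0511 0.8977; 0.8977 0.2045]
P' = Q + AᵀP(A−BK) = [16.0511 -5.1023; -5.1023 9.2045]
tr(P') = 25.2557

25.2557


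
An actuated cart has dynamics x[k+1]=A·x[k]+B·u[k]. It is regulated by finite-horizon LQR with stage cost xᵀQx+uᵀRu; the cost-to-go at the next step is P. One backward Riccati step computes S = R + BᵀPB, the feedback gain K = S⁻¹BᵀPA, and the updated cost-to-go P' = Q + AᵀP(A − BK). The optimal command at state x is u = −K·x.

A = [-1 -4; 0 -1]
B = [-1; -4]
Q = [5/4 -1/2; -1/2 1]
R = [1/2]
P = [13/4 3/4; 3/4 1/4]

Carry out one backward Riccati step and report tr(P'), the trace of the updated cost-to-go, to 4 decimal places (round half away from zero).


BᵀP = [-6.2500 -1.7500]
S = R + BᵀPB = [1/2] + [13.2500] = [13.7500]
BᵀPA = [6.2500 26.7500]
K = S⁻¹·BᵀPA = [0.4545 1.9455]
A−BK = [-0.5455 -2.0545; 1.8182 6.7818]
AᵀP(A−BK) = [0.4091 1.5909; 1.5909 6.2091]
P' = Q + AᵀP(A−BK) = [1.6591 1.0909; 1.0909 7.2091]
tr(P') = 8.8682

8.8682


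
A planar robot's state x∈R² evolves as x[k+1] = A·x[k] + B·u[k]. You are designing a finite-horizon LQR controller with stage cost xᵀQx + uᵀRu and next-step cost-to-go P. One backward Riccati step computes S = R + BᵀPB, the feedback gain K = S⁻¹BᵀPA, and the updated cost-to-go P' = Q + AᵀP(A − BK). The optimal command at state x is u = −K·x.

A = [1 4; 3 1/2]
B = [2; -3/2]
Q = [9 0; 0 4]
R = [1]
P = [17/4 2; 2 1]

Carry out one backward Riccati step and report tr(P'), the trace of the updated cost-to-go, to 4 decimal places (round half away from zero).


BᵀP = [5.5000 2.5000]
S = R + BᵀPB = [1] + [7.2500] = [8.2500]
BᵀPA = [13.0000 23.2500]
K = S⁻¹·BᵀPA = [1.5758 2.8182]
A−BK = [-2.1515 -1.6364; 5.3636 4.7273]
AᵀP(A−BK) = [4.7652 6.8636; 6.8636 10.7273]
P' = Q + AᵀP(A−BK) = [13.7652 6.8636; 6.8636 14.7273]
tr(P') = 28.4924

28.4924


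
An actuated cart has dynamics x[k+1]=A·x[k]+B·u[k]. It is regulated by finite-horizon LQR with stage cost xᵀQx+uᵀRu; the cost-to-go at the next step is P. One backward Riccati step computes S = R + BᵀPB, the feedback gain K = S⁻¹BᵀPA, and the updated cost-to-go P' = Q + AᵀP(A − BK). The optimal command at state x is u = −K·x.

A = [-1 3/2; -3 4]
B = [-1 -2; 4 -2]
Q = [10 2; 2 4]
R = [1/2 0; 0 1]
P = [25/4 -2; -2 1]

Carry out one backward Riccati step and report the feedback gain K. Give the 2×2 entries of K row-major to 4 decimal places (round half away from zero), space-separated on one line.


-0.3469 0.4260 0.5874 -0.8414

BᵀP = [-14.2500 6.0000; -8.5000 2.0000]
S = R + BᵀPB = [1/2 0; 0 1] + [38.2500 16.5000; 16.5000 13.0000] = [38.7500 16.5000; 16.5000 14.0000]
BᵀPA = [-3.7500 2.6250; 2.5000 -4.7500]
K = S⁻¹·BᵀPA = [-0.3469 0.4260; 0.5874 -0.8414]
A−BK = [-0.1721 0.2433; -0.4376 0.6133]
AᵀP(A−BK) = [0.4806 -0.6741; -0.6741 0.9478]
P' = Q + AᵀP(A−BK) = [10.4806 1.3259; 1.3259 4.9478]
tr(P') = 15.4284


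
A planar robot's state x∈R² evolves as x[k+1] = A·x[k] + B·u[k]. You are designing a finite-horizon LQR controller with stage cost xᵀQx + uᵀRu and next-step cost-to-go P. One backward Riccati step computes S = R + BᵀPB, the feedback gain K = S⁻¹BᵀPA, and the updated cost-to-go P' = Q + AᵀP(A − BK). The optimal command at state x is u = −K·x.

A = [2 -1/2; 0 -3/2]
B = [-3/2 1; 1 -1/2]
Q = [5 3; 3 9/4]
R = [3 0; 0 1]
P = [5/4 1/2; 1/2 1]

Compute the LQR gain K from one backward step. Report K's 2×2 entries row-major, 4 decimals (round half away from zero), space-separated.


-0.2985 -0.0149 0.7761 -0.2612

BᵀP = [-1.3750 0.2500; 1.0000 0.0000]
S = R + BᵀPB = [3 0; 0 1] + [2.3125 -1.5000; -1.5000 1.0000] = [5.3125 -1.5000; -1.5000 2.0000]
BᵀPA = [-2.7500 0.3125; 2.0000 -0.5000]
K = S⁻¹·BᵀPA = [-0.2985 -0.0149; 0.7761 -0.2612]
A−BK = [0.7761 -0.2612; 0.6866 -1.6157]
AᵀP(A−BK) = [2.6269 -2.2687; -2.2687 3.1866]
P' = Q + AᵀP(A−BK) = [7.6269 0.7313; 0.7313 5.4366]
tr(P') = 13.0634


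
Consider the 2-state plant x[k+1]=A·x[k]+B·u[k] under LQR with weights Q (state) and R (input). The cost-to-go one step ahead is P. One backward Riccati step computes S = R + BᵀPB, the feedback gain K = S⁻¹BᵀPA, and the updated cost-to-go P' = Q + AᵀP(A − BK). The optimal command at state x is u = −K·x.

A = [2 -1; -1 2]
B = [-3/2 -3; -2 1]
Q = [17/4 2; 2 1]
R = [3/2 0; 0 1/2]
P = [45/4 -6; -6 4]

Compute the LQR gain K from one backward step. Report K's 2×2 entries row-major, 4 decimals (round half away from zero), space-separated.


0.0861 -0.4630 -0.7255 0.6419

BᵀP = [-4.8750 1.0000; -39.7500 22.0000]
S = R + BᵀPB = [3/2 0; 0 1/2] + [5.3125 15.6250; 15.6250 141.2500] = [6.8125 15.6250; 15.6250 141.7500]
BᵀPA = [-10.7500 6.8750; -101.5000 83.7500]
K = S⁻¹·BᵀPA = [0.0861 -0.4630; -0.7255 0.6419]
A−BK = [-0.0475 0.2311; -0.1023 0.4322]
AᵀP(A−BK) = [0.2833 -0.3279; -0.3279 0.6769]
P' = Q + AᵀP(A−BK) = [4.5333 1.6721; 1.6721 1.6769]
tr(P') = 6.2102


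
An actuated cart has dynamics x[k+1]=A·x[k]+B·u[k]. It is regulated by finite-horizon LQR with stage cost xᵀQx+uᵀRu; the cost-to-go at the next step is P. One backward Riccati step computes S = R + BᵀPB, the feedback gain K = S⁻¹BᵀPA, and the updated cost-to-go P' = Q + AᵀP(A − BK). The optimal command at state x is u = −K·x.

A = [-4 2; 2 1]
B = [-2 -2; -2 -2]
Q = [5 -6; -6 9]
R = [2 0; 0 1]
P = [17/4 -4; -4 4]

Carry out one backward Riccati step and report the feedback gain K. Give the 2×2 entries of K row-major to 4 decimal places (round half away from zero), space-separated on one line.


BᵀP = [-0.5000 0.0000; -0.5000 0.0000]
S = R + BᵀPB = [2 0; 0 1] + [1.0000 1.0000; 1.0000 1.0000] = [3.0000 1.0000; 1.0000 2.0000]
BᵀPA = [2.0000 -1.0000; 2.0000 -1.0000]
K = S⁻¹·BᵀPA = [0.4000 -0.2000; 0.8000 -0.4000]
A−BK = [-1.6000 0.8000; 4.4000 -0.2000]
AᵀP(A−BK) = [145.6000 -24.8000; -24.8000 4.4000]
P' = Q + AᵀP(A−BK) = [150.6000 -30.8000; -30.8000 13.4000]
tr(P') = 164.0000

0.4000 -0.2000 0.8000 -0.4000


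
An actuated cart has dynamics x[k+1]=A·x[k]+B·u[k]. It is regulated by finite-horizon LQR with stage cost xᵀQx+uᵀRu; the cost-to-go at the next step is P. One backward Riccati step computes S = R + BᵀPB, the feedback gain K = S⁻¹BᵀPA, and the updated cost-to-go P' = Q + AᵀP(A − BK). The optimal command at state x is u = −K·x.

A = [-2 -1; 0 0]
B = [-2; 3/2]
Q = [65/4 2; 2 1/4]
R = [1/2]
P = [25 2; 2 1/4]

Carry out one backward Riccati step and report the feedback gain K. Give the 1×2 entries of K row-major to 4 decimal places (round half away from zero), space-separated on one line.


1.0554 0.5277

BᵀP = [-47.0000 -3.6250]
S = R + BᵀPB = [1/2] + [88.5625] = [89.0625]
BᵀPA = [94.0000 47.0000]
K = S⁻¹·BᵀPA = [1.0554 0.5277]
A−BK = [0.1109 0.0554; -1.5832 -0.7916]
AᵀP(A−BK) = [0.7888 0.3944; 0.3944 0.1972]
P' = Q + AᵀP(A−BK) = [17.0388 2.3944; 2.3944 0.4472]
tr(P') = 17.4860


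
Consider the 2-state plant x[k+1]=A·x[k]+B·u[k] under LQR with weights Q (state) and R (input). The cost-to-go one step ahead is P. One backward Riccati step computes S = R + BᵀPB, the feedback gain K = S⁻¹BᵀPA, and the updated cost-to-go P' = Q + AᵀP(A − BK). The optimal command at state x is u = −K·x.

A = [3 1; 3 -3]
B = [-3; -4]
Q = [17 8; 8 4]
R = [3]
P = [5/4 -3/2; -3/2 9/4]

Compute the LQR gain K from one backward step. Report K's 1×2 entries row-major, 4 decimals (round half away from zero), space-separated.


BᵀP = [2.2500 -4.5000]
S = R + BᵀPB = [3] + [11.2500] = [14.2500]
BᵀPA = [-6.7500 15.7500]
K = S⁻¹·BᵀPA = [-0.4737 1.1053]
A−BK = [1.5789 4.3158; 1.1053 1.4211]
AᵀP(A−BK) = [1.3026 -0.0395; -0.0395 13.0921]
P' = Q + AᵀP(A−BK) = [18.3026 7.9605; 7.9605 17.0921]
tr(P') = 35.3947

-0.4737 1.1053


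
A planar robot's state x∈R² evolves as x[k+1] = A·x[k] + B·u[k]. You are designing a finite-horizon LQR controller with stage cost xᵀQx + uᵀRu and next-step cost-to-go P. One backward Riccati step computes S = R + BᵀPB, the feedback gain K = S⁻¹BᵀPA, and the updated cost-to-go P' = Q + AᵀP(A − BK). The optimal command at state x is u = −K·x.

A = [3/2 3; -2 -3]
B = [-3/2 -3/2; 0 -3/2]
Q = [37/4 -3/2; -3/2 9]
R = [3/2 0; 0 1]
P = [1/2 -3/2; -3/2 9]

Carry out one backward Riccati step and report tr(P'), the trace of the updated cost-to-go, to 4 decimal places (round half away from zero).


BᵀP = [-0.7500 2.2500; 1.5000 -11.2500]
S = R + BᵀPB = [3/2 0; 0 1] + [1.1250 -2.2500; -2.2500 14.6250] = [2.6250 -2.2500; -2.2500 15.6250]
BᵀPA = [-5.6250 -9.0000; 24.7500 38.2500]
K = S⁻¹·BᵀPA = [-0.8957 -1.5176; 1.4550 2.2295]
A−BK = [2.3390 4.0678; 0.1825 0.3442]
AᵀP(A−BK) = [5.0750 8.2842; 8.2842 13.5645]
P' = Q + AᵀP(A−BK) = [14.3250 6.7842; 6.7842 22.5645]
tr(P') = 36.8895

36.8895


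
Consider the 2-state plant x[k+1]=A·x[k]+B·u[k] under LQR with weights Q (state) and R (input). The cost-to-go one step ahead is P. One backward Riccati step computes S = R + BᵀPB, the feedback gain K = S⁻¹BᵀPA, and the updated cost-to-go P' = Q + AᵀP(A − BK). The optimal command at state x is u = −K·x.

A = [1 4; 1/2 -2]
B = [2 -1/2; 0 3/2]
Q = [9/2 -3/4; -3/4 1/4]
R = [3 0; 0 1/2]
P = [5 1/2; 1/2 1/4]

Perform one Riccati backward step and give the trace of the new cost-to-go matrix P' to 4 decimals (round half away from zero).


BᵀP = [10.0000 1.0000; -1.7500 0.1250]
S = R + BᵀPB = [3 0; 0 1/2] + [20.0000 -3.5000; -3.5000 1.0625] = [23.0000 -3.5000; -3.5000 1.5625]
BᵀPA = [10.5000 38.0000; -1.6875 -7.2500]
K = S⁻¹·BᵀPA = [0.4433 1.4354; -0.0871 -1.4248]
A−BK = [0.0699 0.4169; 0.6306 0.1372]
AᵀP(A−BK) = [0.7612 2.2744; 2.2744 8.1266]
P' = Q + AᵀP(A−BK) = [5.2612 1.5244; 1.5244 8.3766]
tr(P') = 13.6379

13.6379
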